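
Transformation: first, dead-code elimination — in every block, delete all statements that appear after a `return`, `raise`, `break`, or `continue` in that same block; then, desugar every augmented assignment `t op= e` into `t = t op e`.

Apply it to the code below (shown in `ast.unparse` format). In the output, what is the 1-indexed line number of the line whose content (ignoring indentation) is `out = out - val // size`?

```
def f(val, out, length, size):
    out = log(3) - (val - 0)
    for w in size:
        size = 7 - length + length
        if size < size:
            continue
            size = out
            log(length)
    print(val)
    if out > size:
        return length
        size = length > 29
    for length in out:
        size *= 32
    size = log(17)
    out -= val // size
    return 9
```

13

Transformed code:
def f(val, out, length, size):
    out = log(3) - (val - 0)
    for w in size:
        size = 7 - length + length
        if size < size:
            continue
    print(val)
    if out > size:
        return length
    for length in out:
        size = size * 32
    size = log(17)
    out = out - val // size
    return 9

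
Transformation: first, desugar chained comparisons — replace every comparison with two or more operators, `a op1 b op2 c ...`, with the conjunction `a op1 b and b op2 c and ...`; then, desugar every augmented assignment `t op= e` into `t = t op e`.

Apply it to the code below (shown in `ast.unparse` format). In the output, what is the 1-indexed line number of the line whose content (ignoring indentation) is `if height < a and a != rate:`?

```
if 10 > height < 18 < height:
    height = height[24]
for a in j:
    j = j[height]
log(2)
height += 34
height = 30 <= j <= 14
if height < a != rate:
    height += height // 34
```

8

Transformed code:
if 10 > height and height < 18 and (18 < height):
    height = height[24]
for a in j:
    j = j[height]
log(2)
height = height + 34
height = 30 <= j and j <= 14
if height < a and a != rate:
    height = height + height // 34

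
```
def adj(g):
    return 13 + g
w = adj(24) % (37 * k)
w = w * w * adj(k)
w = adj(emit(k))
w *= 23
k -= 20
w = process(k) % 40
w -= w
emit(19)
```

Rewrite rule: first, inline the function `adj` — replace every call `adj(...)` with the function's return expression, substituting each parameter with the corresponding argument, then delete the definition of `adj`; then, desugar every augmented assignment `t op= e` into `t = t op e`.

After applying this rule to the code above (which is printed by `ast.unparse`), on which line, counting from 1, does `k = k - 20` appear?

5

Transformed code:
w = (13 + 24) % (37 * k)
w = w * w * (13 + k)
w = 13 + emit(k)
w = w * 23
k = k - 20
w = process(k) % 40
w = w - w
emit(19)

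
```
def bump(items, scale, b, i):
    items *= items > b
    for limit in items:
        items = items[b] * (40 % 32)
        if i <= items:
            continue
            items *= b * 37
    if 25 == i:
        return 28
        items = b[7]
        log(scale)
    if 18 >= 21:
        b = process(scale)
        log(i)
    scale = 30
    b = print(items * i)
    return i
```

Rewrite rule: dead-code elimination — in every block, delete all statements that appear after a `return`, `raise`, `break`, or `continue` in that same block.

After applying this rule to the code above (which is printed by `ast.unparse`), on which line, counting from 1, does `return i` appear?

14

Transformed code:
def bump(items, scale, b, i):
    items *= items > b
    for limit in items:
        items = items[b] * (40 % 32)
        if i <= items:
            continue
    if 25 == i:
        return 28
    if 18 >= 21:
        b = process(scale)
        log(i)
    scale = 30
    b = print(items * i)
    return i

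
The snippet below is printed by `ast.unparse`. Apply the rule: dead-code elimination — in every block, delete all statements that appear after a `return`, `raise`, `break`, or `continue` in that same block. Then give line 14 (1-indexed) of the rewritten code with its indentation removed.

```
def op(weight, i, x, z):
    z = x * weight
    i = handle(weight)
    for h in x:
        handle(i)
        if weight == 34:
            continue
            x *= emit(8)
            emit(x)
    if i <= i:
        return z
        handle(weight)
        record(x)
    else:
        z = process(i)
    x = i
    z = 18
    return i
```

return i

Transformed code:
def op(weight, i, x, z):
    z = x * weight
    i = handle(weight)
    for h in x:
        handle(i)
        if weight == 34:
            continue
    if i <= i:
        return z
    else:
        z = process(i)
    x = i
    z = 18
    return i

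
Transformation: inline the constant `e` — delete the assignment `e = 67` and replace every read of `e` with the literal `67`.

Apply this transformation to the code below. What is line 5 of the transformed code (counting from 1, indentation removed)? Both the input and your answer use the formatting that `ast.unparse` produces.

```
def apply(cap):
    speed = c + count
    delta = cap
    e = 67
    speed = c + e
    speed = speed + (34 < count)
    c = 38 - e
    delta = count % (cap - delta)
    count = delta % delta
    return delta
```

speed = speed + (34 < count)

Transformed code:
def apply(cap):
    speed = c + count
    delta = cap
    speed = c + 67
    speed = speed + (34 < count)
    c = 38 - 67
    delta = count % (cap - delta)
    count = delta % delta
    return delta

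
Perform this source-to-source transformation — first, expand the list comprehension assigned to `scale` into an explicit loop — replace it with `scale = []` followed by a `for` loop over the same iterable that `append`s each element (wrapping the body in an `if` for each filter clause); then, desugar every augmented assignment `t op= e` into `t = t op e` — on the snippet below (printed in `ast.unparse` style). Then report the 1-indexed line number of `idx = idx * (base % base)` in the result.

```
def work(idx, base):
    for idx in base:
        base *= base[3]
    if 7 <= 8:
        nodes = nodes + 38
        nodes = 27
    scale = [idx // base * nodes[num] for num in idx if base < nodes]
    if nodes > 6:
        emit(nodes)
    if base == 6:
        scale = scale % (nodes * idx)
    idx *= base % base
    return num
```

15

Transformed code:
def work(idx, base):
    for idx in base:
        base = base * base[3]
    if 7 <= 8:
        nodes = nodes + 38
        nodes = 27
    scale = []
    for num in idx:
        if base < nodes:
            scale.append(idx // base * nodes[num])
    if nodes > 6:
        emit(nodes)
    if base == 6:
        scale = scale % (nodes * idx)
    idx = idx * (base % base)
    return num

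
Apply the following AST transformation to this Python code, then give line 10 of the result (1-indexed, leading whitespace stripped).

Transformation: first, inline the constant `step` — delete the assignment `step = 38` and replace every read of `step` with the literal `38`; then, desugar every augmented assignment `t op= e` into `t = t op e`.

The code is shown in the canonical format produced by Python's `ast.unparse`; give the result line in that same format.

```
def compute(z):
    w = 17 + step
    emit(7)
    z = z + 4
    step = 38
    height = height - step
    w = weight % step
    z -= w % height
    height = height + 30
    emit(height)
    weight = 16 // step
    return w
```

Transformed code:
def compute(z):
    w = 17 + 38
    emit(7)
    z = z + 4
    height = height - 38
    w = weight % 38
    z = z - w % height
    height = height + 30
    emit(height)
    weight = 16 // 38
    return w

weight = 16 // 38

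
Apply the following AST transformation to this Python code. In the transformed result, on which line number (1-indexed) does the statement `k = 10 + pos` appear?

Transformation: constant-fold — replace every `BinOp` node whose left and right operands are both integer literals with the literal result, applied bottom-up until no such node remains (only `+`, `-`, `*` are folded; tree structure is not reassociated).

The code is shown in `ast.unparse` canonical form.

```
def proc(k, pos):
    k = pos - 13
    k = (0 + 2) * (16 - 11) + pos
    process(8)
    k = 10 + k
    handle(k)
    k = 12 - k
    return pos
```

Transformed code:
def proc(k, pos):
    k = pos - 13
    k = 10 + pos
    process(8)
    k = 10 + k
    handle(k)
    k = 12 - k
    return pos

3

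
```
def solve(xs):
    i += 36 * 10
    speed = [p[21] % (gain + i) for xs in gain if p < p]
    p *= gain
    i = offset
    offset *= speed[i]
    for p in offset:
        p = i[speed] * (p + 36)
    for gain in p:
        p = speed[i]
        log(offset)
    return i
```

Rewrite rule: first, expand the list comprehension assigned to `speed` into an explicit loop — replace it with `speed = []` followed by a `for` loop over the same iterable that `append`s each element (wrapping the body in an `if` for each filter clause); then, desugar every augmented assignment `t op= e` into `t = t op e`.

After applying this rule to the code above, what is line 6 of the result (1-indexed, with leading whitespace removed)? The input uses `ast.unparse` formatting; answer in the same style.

speed.append(p[21] % (gain + i))

Transformed code:
def solve(xs):
    i = i + 36 * 10
    speed = []
    for xs in gain:
        if p < p:
            speed.append(p[21] % (gain + i))
    p = p * gain
    i = offset
    offset = offset * speed[i]
    for p in offset:
        p = i[speed] * (p + 36)
    for gain in p:
        p = speed[i]
        log(offset)
    return i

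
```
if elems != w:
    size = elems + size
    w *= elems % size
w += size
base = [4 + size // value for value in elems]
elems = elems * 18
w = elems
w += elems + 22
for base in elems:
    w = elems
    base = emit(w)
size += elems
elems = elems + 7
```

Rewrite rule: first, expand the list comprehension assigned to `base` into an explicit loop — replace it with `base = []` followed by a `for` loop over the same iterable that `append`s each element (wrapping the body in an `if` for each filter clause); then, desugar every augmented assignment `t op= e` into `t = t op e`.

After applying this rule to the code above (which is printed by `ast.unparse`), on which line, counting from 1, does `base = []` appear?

Transformed code:
if elems != w:
    size = elems + size
    w = w * (elems % size)
w = w + size
base = []
for value in elems:
    base.append(4 + size // value)
elems = elems * 18
w = elems
w = w + (elems + 22)
for base in elems:
    w = elems
    base = emit(w)
size = size + elems
elems = elems + 7

5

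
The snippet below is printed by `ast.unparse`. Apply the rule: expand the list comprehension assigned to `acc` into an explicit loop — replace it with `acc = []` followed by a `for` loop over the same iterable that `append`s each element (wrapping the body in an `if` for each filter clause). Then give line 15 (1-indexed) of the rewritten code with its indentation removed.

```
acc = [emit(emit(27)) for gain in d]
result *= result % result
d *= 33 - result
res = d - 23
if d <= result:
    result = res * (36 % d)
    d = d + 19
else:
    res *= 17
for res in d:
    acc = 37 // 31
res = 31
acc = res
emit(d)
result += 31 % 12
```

acc = res

Transformed code:
acc = []
for gain in d:
    acc.append(emit(emit(27)))
result *= result % result
d *= 33 - result
res = d - 23
if d <= result:
    result = res * (36 % d)
    d = d + 19
else:
    res *= 17
for res in d:
    acc = 37 // 31
res = 31
acc = res
emit(d)
result += 31 % 12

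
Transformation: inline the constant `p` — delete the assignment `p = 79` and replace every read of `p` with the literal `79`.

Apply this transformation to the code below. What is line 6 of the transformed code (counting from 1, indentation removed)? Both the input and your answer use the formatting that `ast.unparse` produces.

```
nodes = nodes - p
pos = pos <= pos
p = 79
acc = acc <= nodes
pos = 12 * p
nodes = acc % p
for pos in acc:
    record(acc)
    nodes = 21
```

Transformed code:
nodes = nodes - 79
pos = pos <= pos
acc = acc <= nodes
pos = 12 * 79
nodes = acc % 79
for pos in acc:
    record(acc)
    nodes = 21

for pos in acc:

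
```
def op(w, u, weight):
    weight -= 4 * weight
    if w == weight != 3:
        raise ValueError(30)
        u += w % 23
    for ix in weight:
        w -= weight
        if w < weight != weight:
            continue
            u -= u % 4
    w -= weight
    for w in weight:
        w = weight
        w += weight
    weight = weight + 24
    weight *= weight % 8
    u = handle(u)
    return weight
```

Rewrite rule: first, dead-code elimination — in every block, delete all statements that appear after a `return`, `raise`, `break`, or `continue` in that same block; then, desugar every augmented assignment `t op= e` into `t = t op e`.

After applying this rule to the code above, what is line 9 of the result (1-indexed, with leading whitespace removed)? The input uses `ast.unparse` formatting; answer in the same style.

Transformed code:
def op(w, u, weight):
    weight = weight - 4 * weight
    if w == weight != 3:
        raise ValueError(30)
    for ix in weight:
        w = w - weight
        if w < weight != weight:
            continue
    w = w - weight
    for w in weight:
        w = weight
        w = w + weight
    weight = weight + 24
    weight = weight * (weight % 8)
    u = handle(u)
    return weight

w = w - weight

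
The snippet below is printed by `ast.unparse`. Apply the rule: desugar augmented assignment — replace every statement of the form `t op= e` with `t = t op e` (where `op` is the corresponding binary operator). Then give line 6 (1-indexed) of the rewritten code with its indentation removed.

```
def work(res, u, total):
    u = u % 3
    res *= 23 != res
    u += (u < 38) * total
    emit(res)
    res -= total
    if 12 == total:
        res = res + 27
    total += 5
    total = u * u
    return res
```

Transformed code:
def work(res, u, total):
    u = u % 3
    res = res * (23 != res)
    u = u + (u < 38) * total
    emit(res)
    res = res - total
    if 12 == total:
        res = res + 27
    total = total + 5
    total = u * u
    return res

res = res - total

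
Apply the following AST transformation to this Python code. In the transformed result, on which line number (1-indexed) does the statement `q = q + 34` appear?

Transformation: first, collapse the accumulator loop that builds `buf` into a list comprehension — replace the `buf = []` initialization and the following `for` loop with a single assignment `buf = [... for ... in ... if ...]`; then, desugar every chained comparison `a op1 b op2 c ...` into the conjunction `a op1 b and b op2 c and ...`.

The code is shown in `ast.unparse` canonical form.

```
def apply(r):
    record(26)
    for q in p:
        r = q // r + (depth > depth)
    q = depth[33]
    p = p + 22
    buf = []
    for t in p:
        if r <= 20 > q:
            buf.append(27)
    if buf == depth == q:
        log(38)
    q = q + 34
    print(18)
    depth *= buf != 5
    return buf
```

10

Transformed code:
def apply(r):
    record(26)
    for q in p:
        r = q // r + (depth > depth)
    q = depth[33]
    p = p + 22
    buf = [27 for t in p if r <= 20 and 20 > q]
    if buf == depth and depth == q:
        log(38)
    q = q + 34
    print(18)
    depth *= buf != 5
    return buf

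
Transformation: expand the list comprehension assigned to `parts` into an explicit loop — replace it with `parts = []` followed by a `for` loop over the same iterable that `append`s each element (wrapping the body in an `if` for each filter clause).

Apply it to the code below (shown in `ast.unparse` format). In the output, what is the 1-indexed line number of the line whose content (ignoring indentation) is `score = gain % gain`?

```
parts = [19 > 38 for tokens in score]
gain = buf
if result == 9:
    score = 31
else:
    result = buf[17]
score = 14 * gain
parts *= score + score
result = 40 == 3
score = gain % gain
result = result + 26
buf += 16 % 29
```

Transformed code:
parts = []
for tokens in score:
    parts.append(19 > 38)
gain = buf
if result == 9:
    score = 31
else:
    result = buf[17]
score = 14 * gain
parts *= score + score
result = 40 == 3
score = gain % gain
result = result + 26
buf += 16 % 29

12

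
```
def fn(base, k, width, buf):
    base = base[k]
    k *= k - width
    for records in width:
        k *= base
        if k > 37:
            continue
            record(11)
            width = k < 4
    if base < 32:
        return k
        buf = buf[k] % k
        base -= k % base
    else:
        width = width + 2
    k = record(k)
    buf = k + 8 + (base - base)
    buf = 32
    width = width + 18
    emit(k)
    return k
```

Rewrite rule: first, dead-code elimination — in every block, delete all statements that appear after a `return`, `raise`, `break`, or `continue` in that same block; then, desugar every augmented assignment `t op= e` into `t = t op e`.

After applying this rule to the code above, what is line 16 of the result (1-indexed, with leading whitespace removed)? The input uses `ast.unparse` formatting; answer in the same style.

emit(k)

Transformed code:
def fn(base, k, width, buf):
    base = base[k]
    k = k * (k - width)
    for records in width:
        k = k * base
        if k > 37:
            continue
    if base < 32:
        return k
    else:
        width = width + 2
    k = record(k)
    buf = k + 8 + (base - base)
    buf = 32
    width = width + 18
    emit(k)
    return k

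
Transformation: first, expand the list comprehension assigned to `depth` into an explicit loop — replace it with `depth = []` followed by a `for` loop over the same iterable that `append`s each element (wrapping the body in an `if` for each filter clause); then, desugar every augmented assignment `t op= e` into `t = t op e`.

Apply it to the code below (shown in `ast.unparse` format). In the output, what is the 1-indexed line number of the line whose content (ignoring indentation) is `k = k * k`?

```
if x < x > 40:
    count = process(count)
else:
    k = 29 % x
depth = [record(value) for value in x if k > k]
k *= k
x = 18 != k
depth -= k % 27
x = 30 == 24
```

Transformed code:
if x < x > 40:
    count = process(count)
else:
    k = 29 % x
depth = []
for value in x:
    if k > k:
        depth.append(record(value))
k = k * k
x = 18 != k
depth = depth - k % 27
x = 30 == 24

9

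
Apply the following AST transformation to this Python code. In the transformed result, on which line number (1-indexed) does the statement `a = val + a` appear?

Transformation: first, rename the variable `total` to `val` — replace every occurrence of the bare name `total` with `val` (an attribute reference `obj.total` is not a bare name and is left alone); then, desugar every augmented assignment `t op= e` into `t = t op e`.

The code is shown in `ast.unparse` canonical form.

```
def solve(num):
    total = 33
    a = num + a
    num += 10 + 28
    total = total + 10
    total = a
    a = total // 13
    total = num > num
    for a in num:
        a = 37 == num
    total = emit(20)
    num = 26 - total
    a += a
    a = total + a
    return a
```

14

Transformed code:
def solve(num):
    val = 33
    a = num + a
    num = num + (10 + 28)
    val = val + 10
    val = a
    a = val // 13
    val = num > num
    for a in num:
        a = 37 == num
    val = emit(20)
    num = 26 - val
    a = a + a
    a = val + a
    return a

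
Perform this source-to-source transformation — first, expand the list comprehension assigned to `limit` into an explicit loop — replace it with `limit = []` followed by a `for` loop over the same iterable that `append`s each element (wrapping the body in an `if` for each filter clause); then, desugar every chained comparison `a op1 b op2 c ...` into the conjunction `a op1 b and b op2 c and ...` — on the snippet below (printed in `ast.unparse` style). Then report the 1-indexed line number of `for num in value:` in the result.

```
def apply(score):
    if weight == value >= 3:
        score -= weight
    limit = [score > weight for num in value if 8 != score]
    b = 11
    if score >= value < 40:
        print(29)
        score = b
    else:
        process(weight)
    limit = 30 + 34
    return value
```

5

Transformed code:
def apply(score):
    if weight == value and value >= 3:
        score -= weight
    limit = []
    for num in value:
        if 8 != score:
            limit.append(score > weight)
    b = 11
    if score >= value and value < 40:
        print(29)
        score = b
    else:
        process(weight)
    limit = 30 + 34
    return value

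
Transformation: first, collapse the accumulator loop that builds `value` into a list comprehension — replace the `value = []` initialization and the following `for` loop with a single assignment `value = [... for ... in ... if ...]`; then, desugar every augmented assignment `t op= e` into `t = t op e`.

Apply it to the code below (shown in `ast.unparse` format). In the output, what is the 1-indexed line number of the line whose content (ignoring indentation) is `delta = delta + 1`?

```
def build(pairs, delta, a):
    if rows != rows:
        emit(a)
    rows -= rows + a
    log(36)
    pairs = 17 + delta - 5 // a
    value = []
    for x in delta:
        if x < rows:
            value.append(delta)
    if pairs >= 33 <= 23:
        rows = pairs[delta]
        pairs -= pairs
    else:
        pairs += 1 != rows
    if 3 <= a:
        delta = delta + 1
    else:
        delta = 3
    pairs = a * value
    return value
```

14

Transformed code:
def build(pairs, delta, a):
    if rows != rows:
        emit(a)
    rows = rows - (rows + a)
    log(36)
    pairs = 17 + delta - 5 // a
    value = [delta for x in delta if x < rows]
    if pairs >= 33 <= 23:
        rows = pairs[delta]
        pairs = pairs - pairs
    else:
        pairs = pairs + (1 != rows)
    if 3 <= a:
        delta = delta + 1
    else:
        delta = 3
    pairs = a * value
    return value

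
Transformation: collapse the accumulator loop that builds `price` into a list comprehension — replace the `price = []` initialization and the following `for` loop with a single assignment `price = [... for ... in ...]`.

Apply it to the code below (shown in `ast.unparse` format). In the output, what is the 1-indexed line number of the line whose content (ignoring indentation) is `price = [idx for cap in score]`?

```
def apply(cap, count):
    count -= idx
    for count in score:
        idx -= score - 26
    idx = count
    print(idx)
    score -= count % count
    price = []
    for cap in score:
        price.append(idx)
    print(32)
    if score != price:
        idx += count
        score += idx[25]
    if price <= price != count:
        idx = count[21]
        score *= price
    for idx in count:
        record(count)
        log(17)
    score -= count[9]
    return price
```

8

Transformed code:
def apply(cap, count):
    count -= idx
    for count in score:
        idx -= score - 26
    idx = count
    print(idx)
    score -= count % count
    price = [idx for cap in score]
    print(32)
    if score != price:
        idx += count
        score += idx[25]
    if price <= price != count:
        idx = count[21]
        score *= price
    for idx in count:
        record(count)
        log(17)
    score -= count[9]
    return price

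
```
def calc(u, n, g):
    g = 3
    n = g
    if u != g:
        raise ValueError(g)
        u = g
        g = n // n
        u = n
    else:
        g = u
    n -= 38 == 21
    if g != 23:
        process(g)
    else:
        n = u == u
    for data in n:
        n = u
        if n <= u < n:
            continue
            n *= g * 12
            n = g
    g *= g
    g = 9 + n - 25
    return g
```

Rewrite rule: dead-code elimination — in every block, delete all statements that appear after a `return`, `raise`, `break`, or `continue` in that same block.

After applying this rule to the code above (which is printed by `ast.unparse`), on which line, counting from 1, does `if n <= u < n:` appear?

Transformed code:
def calc(u, n, g):
    g = 3
    n = g
    if u != g:
        raise ValueError(g)
    else:
        g = u
    n -= 38 == 21
    if g != 23:
        process(g)
    else:
        n = u == u
    for data in n:
        n = u
        if n <= u < n:
            continue
    g *= g
    g = 9 + n - 25
    return g

15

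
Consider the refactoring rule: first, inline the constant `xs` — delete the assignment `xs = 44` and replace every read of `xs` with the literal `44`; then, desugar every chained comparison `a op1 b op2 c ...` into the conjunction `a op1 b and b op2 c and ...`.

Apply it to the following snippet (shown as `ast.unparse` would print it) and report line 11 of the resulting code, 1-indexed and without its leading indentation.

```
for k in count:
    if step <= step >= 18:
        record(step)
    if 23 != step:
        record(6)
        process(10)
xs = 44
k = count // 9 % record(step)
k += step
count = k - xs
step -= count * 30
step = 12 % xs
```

step = 12 % 44

Transformed code:
for k in count:
    if step <= step and step >= 18:
        record(step)
    if 23 != step:
        record(6)
        process(10)
k = count // 9 % record(step)
k += step
count = k - 44
step -= count * 30
step = 12 % 44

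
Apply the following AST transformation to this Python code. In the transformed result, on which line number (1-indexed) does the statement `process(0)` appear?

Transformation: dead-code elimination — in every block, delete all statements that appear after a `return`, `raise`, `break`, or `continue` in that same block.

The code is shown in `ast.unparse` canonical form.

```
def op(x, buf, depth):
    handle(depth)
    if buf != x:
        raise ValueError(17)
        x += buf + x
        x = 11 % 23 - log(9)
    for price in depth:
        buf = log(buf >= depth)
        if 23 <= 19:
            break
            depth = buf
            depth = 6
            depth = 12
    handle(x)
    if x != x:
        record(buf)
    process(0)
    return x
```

Transformed code:
def op(x, buf, depth):
    handle(depth)
    if buf != x:
        raise ValueError(17)
    for price in depth:
        buf = log(buf >= depth)
        if 23 <= 19:
            break
    handle(x)
    if x != x:
        record(buf)
    process(0)
    return x

12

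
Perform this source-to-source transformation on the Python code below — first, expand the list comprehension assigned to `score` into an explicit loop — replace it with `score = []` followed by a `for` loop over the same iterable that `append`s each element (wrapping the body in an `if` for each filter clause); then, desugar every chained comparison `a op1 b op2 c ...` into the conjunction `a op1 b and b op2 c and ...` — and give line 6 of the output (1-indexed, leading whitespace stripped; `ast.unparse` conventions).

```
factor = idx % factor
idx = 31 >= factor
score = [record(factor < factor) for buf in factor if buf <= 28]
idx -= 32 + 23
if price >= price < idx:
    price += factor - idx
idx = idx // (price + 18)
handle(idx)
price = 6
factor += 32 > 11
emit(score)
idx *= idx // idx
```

score.append(record(factor < factor))

Transformed code:
factor = idx % factor
idx = 31 >= factor
score = []
for buf in factor:
    if buf <= 28:
        score.append(record(factor < factor))
idx -= 32 + 23
if price >= price and price < idx:
    price += factor - idx
idx = idx // (price + 18)
handle(idx)
price = 6
factor += 32 > 11
emit(score)
idx *= idx // idx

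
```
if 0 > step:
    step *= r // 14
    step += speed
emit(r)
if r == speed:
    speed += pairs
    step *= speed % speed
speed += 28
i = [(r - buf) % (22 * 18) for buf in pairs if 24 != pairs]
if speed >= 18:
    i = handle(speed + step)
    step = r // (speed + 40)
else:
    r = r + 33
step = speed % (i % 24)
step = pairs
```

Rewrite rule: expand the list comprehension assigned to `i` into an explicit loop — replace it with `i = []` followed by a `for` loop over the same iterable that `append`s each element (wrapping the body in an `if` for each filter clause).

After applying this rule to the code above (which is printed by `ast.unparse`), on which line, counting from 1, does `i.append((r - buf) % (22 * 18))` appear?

Transformed code:
if 0 > step:
    step *= r // 14
    step += speed
emit(r)
if r == speed:
    speed += pairs
    step *= speed % speed
speed += 28
i = []
for buf in pairs:
    if 24 != pairs:
        i.append((r - buf) % (22 * 18))
if speed >= 18:
    i = handle(speed + step)
    step = r // (speed + 40)
else:
    r = r + 33
step = speed % (i % 24)
step = pairs

12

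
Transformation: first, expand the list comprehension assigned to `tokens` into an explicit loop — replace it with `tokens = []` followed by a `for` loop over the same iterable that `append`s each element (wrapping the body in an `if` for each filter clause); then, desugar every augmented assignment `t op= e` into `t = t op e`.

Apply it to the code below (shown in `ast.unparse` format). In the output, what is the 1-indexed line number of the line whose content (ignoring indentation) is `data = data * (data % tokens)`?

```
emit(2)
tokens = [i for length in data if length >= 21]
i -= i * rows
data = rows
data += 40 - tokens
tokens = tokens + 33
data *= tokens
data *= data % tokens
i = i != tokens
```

Transformed code:
emit(2)
tokens = []
for length in data:
    if length >= 21:
        tokens.append(i)
i = i - i * rows
data = rows
data = data + (40 - tokens)
tokens = tokens + 33
data = data * tokens
data = data * (data % tokens)
i = i != tokens

11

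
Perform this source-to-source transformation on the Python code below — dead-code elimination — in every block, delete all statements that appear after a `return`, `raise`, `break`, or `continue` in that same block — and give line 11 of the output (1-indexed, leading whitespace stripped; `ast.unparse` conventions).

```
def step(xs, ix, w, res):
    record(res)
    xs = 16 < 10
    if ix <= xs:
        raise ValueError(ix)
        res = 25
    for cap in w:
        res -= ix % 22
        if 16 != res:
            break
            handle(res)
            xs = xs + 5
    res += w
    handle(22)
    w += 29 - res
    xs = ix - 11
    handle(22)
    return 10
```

handle(22)

Transformed code:
def step(xs, ix, w, res):
    record(res)
    xs = 16 < 10
    if ix <= xs:
        raise ValueError(ix)
    for cap in w:
        res -= ix % 22
        if 16 != res:
            break
    res += w
    handle(22)
    w += 29 - res
    xs = ix - 11
    handle(22)
    return 10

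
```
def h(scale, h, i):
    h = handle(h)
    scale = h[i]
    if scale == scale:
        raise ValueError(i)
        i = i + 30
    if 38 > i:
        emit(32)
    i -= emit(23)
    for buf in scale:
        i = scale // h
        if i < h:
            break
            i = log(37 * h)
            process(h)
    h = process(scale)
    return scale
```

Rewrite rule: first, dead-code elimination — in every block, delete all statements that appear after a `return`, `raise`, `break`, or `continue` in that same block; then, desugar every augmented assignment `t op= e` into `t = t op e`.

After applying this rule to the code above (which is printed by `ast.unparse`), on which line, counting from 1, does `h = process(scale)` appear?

Transformed code:
def h(scale, h, i):
    h = handle(h)
    scale = h[i]
    if scale == scale:
        raise ValueError(i)
    if 38 > i:
        emit(32)
    i = i - emit(23)
    for buf in scale:
        i = scale // h
        if i < h:
            break
    h = process(scale)
    return scale

13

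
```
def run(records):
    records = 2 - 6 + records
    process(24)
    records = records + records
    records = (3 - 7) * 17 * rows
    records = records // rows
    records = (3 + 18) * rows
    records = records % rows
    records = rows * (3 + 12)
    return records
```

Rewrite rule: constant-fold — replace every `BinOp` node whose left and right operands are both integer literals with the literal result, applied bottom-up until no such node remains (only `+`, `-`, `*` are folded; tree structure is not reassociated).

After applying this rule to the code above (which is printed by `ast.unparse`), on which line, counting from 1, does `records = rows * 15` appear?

9

Transformed code:
def run(records):
    records = -4 + records
    process(24)
    records = records + records
    records = -68 * rows
    records = records // rows
    records = 21 * rows
    records = records % rows
    records = rows * 15
    return records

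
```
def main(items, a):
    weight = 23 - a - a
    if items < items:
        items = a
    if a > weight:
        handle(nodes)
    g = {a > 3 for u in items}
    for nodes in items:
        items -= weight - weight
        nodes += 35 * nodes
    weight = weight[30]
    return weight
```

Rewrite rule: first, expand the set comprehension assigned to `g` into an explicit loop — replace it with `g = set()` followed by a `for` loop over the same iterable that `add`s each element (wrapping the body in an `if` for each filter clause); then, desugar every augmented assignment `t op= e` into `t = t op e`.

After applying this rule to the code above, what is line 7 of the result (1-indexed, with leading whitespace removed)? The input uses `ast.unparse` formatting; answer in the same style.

Transformed code:
def main(items, a):
    weight = 23 - a - a
    if items < items:
        items = a
    if a > weight:
        handle(nodes)
    g = set()
    for u in items:
        g.add(a > 3)
    for nodes in items:
        items = items - (weight - weight)
        nodes = nodes + 35 * nodes
    weight = weight[30]
    return weight

g = set()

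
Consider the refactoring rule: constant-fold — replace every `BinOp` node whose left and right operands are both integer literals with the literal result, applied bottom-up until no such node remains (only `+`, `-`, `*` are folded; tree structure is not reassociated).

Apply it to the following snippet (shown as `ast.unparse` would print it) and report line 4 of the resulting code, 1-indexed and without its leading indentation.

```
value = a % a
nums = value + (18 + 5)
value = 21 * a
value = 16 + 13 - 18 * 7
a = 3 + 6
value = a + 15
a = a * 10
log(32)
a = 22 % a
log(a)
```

Transformed code:
value = a % a
nums = value + 23
value = 21 * a
value = -97
a = 9
value = a + 15
a = a * 10
log(32)
a = 22 % a
log(a)

value = -97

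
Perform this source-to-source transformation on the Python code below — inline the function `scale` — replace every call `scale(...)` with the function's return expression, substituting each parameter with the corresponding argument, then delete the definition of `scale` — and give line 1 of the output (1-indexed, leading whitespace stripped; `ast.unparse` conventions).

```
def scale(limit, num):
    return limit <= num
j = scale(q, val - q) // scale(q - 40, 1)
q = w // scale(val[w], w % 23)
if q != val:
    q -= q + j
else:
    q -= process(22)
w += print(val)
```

Transformed code:
j = (q <= val - q) // (q - 40 <= 1)
q = w // (val[w] <= w % 23)
if q != val:
    q -= q + j
else:
    q -= process(22)
w += print(val)

j = (q <= val - q) // (q - 40 <= 1)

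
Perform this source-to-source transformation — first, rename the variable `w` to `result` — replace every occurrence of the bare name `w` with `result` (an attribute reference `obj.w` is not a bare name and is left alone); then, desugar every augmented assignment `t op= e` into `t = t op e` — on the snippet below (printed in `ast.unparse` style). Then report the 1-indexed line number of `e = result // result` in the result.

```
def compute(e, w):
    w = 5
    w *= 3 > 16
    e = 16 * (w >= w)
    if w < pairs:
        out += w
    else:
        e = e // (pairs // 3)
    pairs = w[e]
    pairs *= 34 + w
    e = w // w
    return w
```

Transformed code:
def compute(e, result):
    result = 5
    result = result * (3 > 16)
    e = 16 * (result >= result)
    if result < pairs:
        out = out + result
    else:
        e = e // (pairs // 3)
    pairs = result[e]
    pairs = pairs * (34 + result)
    e = result // result
    return result

11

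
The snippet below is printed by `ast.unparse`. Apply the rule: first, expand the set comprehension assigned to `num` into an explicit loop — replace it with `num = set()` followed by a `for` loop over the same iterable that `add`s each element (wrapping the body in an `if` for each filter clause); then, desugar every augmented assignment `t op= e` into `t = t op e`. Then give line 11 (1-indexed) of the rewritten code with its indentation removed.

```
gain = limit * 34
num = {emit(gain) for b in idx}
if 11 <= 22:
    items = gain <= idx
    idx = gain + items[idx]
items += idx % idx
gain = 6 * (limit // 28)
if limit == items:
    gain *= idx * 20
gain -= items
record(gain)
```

Transformed code:
gain = limit * 34
num = set()
for b in idx:
    num.add(emit(gain))
if 11 <= 22:
    items = gain <= idx
    idx = gain + items[idx]
items = items + idx % idx
gain = 6 * (limit // 28)
if limit == items:
    gain = gain * (idx * 20)
gain = gain - items
record(gain)

gain = gain * (idx * 20)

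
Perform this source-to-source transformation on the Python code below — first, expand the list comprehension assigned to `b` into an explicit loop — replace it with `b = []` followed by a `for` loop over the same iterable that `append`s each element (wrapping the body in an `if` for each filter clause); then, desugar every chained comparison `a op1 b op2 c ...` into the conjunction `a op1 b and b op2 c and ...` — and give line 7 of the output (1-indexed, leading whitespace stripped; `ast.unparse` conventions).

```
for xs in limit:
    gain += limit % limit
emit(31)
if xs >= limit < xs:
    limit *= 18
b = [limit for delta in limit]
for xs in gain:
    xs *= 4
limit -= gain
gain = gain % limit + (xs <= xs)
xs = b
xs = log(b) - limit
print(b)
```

Transformed code:
for xs in limit:
    gain += limit % limit
emit(31)
if xs >= limit and limit < xs:
    limit *= 18
b = []
for delta in limit:
    b.append(limit)
for xs in gain:
    xs *= 4
limit -= gain
gain = gain % limit + (xs <= xs)
xs = b
xs = log(b) - limit
print(b)

for delta in limit:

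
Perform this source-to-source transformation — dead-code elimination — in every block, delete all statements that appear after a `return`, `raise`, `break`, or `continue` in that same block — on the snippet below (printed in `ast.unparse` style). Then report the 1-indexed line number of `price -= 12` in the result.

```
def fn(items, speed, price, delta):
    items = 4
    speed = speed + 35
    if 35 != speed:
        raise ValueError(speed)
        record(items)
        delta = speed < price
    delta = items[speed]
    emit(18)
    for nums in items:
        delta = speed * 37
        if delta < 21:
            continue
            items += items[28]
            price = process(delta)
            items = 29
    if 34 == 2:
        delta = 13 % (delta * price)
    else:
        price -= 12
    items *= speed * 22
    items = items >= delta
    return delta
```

15

Transformed code:
def fn(items, speed, price, delta):
    items = 4
    speed = speed + 35
    if 35 != speed:
        raise ValueError(speed)
    delta = items[speed]
    emit(18)
    for nums in items:
        delta = speed * 37
        if delta < 21:
            continue
    if 34 == 2:
        delta = 13 % (delta * price)
    else:
        price -= 12
    items *= speed * 22
    items = items >= delta
    return delta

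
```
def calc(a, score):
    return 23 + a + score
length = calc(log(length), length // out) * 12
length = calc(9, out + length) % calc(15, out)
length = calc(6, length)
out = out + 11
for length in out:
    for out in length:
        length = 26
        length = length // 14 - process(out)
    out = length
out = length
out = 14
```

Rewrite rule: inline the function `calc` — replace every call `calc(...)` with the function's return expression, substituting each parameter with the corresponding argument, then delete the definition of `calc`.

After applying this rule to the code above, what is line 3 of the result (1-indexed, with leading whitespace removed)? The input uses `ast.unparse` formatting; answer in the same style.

Transformed code:
length = (23 + log(length) + length // out) * 12
length = (23 + 9 + (out + length)) % (23 + 15 + out)
length = 23 + 6 + length
out = out + 11
for length in out:
    for out in length:
        length = 26
        length = length // 14 - process(out)
    out = length
out = length
out = 14

length = 23 + 6 + length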